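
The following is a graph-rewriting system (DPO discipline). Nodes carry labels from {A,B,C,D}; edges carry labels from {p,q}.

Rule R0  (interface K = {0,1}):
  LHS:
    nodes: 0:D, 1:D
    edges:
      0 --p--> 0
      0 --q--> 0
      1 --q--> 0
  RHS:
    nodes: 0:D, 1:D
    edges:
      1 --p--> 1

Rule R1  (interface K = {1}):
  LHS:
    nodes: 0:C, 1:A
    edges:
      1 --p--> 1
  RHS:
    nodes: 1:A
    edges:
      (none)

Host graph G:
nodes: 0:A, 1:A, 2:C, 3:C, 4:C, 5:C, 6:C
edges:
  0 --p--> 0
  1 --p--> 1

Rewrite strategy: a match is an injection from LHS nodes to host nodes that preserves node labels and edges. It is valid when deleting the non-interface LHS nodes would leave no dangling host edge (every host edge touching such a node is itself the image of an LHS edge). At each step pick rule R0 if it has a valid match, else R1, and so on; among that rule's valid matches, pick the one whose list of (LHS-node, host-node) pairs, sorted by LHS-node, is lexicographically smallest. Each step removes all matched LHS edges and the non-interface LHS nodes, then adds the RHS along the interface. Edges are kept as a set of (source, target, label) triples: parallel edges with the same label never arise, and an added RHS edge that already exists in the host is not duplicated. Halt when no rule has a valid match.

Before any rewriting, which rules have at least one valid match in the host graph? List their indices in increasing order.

Answer: [R1]

Rewrite trace:
R0: no valid match — LHS pattern not found
R1: 10 valid matches — {0↦2, 1↦0}, {0↦2, 1↦1}, {0↦3, 1↦0} (+7 more)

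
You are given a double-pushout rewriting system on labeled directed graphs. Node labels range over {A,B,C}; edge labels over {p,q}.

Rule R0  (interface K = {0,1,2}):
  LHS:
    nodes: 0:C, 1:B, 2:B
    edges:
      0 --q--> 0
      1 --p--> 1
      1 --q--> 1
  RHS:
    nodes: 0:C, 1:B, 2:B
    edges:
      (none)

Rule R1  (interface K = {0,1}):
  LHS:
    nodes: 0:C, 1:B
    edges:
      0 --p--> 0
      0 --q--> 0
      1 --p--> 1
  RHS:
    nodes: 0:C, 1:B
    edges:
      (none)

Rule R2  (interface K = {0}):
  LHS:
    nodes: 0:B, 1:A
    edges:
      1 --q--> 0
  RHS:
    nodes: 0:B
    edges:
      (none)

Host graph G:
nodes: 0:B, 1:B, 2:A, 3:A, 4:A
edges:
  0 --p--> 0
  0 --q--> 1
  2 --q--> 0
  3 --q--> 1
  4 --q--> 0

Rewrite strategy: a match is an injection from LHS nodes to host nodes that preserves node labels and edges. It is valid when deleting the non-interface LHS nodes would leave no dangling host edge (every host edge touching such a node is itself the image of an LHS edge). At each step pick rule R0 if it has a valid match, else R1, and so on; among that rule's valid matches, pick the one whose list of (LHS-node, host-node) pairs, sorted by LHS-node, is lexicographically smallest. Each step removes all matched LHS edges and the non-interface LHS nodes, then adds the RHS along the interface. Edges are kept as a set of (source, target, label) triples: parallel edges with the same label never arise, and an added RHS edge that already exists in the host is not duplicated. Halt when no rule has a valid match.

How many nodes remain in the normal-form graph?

start.  V:5 E:5  edges: 0-p->0 0-q->1 2-q->0 3-q->1 4-q->0
1. fire R2 via {0↦0, 1↦2}  →  V:4 E:4  edges: 0-p->0 0-q->1 3-q->1 4-q->0
2. fire R2 via {0↦0, 1↦4}  →  V:3 E:3  edges: 0-p->0 0-q->1 3-q->1
3. fire R2 via {0↦1, 1↦3}  →  V:2 E:2  edges: 0-p->0 0-q->1
halt: no rule applies after step 3
NF nodes: {0:B, 1:B}

Answer: 2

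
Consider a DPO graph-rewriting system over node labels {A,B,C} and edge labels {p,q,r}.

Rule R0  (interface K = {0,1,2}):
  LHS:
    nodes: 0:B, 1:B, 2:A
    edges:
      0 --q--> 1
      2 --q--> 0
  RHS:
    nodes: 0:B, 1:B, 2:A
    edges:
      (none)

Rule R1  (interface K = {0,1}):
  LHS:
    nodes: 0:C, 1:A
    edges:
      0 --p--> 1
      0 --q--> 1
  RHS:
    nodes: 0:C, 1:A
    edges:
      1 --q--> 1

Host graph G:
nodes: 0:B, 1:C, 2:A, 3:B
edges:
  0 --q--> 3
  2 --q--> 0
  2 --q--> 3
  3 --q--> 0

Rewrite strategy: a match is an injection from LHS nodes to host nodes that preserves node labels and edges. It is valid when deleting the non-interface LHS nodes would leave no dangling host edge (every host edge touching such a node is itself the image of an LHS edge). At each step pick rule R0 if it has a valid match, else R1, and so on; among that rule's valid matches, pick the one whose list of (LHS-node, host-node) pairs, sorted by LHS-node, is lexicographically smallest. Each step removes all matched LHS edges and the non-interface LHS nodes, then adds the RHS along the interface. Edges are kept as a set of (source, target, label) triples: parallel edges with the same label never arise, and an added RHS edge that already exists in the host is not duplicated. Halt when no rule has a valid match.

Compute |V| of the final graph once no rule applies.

Answer: 4

Derivation:
initial: |V|=4 |E|=4  E = 0-q->3 2-q->0 2-q->3 3-q->0
step 1: apply R0 at {0↦0, 1↦3, 2↦2}  → |V|=4 |E|=2  E = 2-q->3 3-q->0
step 2: apply R0 at {0↦3, 1↦0, 2↦2}  → |V|=4 |E|=0  E = ∅
final graph: no rule applies after step 2
NF nodes: {0:B, 1:C, 2:A, 3:B}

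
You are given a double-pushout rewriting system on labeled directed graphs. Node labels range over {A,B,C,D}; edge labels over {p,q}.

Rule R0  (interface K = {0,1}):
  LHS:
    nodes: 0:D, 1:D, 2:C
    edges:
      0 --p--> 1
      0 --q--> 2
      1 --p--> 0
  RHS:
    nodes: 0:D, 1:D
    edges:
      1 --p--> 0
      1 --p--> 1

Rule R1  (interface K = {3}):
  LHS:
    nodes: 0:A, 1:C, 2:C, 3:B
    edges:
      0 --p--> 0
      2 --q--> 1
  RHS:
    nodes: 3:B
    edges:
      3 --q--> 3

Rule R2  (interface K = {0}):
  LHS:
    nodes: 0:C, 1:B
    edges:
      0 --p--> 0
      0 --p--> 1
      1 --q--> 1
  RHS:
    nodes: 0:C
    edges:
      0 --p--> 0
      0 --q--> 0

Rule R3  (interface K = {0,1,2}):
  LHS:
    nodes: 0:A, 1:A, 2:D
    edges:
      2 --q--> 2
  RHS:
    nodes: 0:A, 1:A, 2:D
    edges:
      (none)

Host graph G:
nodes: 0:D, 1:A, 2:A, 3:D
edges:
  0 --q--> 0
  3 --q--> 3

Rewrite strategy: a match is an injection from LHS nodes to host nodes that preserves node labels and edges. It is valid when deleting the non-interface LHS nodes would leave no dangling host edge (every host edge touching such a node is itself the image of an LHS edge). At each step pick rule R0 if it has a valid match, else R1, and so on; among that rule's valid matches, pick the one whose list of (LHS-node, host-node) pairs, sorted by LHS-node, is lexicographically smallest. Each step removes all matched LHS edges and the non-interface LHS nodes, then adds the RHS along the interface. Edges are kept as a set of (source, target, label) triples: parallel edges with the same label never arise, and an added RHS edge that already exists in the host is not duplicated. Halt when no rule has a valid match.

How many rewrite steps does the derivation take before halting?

start.  V:4 E:2  edges: 0-q->0 3-q->3
1. fire R3 via {0↦1, 1↦2, 2↦0}  →  V:4 E:1  edges: 3-q->3
2. fire R3 via {0↦1, 1↦2, 2↦3}  →  V:4 E:0  edges: ∅
normal form: no rule applies after step 2

Answer: 2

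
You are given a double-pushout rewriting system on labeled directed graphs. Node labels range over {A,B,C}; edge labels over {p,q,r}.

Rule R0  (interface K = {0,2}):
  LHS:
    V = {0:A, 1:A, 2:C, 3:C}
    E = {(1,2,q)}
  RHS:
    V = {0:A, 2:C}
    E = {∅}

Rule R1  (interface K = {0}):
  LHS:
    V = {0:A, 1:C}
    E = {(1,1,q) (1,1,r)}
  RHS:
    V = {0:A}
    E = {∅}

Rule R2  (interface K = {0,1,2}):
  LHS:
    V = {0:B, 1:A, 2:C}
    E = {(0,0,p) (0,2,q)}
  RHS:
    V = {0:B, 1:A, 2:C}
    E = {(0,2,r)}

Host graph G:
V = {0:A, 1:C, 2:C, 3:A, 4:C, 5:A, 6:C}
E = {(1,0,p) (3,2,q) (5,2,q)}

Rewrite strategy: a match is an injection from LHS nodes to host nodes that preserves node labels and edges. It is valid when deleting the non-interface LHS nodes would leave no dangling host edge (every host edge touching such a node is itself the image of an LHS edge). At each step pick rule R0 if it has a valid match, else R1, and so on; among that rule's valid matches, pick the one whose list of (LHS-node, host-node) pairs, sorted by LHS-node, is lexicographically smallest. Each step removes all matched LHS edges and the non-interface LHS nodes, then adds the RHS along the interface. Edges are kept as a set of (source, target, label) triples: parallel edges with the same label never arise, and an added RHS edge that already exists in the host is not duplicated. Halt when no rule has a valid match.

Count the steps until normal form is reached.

Answer: 2

Derivation:
start.  V:7 E:3  edges: 1-p->0 3-q->2 5-q->2
1. fire R0 via {0↦0, 1↦3, 2↦2, 3↦4}  →  V:5 E:2  edges: 1-p->0 5-q->2
2. fire R0 via {0↦0, 1↦5, 2↦2, 3↦6}  →  V:3 E:1  edges: 1-p->0
halt: no rule applies after step 2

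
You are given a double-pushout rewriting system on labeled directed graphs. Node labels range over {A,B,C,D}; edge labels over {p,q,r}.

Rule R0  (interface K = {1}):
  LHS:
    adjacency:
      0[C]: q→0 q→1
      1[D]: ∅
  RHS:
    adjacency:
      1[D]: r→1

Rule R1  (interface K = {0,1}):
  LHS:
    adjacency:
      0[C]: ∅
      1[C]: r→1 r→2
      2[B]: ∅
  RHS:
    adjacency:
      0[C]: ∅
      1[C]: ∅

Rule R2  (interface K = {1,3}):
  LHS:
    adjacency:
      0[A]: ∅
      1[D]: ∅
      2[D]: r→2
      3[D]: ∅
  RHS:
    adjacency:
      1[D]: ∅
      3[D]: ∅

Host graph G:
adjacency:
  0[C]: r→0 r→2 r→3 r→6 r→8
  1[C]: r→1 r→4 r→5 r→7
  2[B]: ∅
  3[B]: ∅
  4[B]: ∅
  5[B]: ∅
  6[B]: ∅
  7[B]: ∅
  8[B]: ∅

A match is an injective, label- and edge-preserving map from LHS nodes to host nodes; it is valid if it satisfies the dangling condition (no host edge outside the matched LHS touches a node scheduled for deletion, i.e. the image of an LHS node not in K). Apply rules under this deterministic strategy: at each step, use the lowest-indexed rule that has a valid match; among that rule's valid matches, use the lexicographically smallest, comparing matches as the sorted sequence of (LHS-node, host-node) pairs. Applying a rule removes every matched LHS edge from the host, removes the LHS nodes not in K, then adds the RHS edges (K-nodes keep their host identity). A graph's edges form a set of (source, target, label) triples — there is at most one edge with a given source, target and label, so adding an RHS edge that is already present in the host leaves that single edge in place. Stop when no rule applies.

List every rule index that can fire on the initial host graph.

Answer: [R1]

Derivation:
R0: no valid match — LHS pattern not found
R1: 7 valid matches — {0↦0, 1↦1, 2↦4}, {0↦0, 1↦1, 2↦5}, {0↦0, 1↦1, 2↦7} (+4 more)
R2: no valid match — LHS pattern not found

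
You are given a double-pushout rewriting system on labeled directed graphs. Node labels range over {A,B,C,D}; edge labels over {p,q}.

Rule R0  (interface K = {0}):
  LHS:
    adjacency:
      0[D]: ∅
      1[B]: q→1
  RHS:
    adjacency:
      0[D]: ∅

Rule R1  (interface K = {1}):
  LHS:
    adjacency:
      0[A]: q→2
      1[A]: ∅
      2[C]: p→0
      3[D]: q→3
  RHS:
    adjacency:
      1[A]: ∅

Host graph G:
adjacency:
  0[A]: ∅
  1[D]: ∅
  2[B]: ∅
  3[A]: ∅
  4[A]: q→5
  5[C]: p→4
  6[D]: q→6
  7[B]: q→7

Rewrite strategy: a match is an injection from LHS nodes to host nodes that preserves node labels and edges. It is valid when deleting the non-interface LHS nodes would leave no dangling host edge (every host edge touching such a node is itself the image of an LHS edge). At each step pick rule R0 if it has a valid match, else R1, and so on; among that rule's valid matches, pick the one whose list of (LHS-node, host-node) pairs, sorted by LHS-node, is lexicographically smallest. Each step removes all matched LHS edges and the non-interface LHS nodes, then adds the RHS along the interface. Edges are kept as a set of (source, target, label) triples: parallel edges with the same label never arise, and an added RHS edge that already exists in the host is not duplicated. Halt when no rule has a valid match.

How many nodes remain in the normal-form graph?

[0] host  ⇒  8 nodes, 4 edges  {4-q->5 5-p->4 6-q->6 7-q->7}
[1] R0 @ {0↦1, 1↦7}  ⇒  7 nodes, 3 edges  {4-q->5 5-p->4 6-q->6}
[2] R1 @ {0↦4, 1↦0, 2↦5, 3↦6}  ⇒  4 nodes, 0 edges  {∅}
normal form: no rule applies after step 2
NF nodes: {0:A, 1:D, 2:B, 3:A}

Answer: 4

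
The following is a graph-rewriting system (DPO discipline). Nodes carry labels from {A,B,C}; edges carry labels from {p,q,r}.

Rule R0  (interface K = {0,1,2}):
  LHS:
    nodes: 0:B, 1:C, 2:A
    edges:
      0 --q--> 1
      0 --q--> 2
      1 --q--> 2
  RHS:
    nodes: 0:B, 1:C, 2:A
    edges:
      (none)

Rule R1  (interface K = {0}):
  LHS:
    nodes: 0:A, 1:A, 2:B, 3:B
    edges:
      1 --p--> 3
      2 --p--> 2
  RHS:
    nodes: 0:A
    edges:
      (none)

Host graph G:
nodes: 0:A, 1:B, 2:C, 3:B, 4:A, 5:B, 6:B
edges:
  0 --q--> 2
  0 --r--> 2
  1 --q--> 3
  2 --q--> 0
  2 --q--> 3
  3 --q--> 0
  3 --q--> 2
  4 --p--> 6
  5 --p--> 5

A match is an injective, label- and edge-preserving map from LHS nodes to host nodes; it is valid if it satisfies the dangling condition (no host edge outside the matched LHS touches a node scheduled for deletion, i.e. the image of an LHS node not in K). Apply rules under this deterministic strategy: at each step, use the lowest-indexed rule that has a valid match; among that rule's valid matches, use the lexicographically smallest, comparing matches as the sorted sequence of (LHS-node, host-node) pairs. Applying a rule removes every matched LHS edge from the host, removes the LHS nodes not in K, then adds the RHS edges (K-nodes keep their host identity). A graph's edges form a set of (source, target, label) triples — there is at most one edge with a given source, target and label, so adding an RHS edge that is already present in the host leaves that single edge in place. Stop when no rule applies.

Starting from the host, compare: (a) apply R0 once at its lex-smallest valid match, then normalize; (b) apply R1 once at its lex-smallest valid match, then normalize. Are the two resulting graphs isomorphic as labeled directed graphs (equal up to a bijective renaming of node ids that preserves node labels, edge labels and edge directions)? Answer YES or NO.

Answer: YES

Steps:
branch R0-first: apply at {0↦3, 1↦2, 2↦0} → |E|=6, then 1 more step(s) → NF |V|=4 |E|=4 V={0:A, 1:B, 2:C, 3:B} E=0-q->2 0-r->2 1-q->3 2-q->3
branch R1-first: apply at {0↦0, 1↦4, 2↦5, 3↦6} → |E|=7, then 1 more step(s) → NF |V|=4 |E|=4 V={0:A, 1:B, 2:C, 3:B} E=0-q->2 0-r->2 1-q->3 2-q->3
graphs isomorphic (equal up to label-preserving node renaming)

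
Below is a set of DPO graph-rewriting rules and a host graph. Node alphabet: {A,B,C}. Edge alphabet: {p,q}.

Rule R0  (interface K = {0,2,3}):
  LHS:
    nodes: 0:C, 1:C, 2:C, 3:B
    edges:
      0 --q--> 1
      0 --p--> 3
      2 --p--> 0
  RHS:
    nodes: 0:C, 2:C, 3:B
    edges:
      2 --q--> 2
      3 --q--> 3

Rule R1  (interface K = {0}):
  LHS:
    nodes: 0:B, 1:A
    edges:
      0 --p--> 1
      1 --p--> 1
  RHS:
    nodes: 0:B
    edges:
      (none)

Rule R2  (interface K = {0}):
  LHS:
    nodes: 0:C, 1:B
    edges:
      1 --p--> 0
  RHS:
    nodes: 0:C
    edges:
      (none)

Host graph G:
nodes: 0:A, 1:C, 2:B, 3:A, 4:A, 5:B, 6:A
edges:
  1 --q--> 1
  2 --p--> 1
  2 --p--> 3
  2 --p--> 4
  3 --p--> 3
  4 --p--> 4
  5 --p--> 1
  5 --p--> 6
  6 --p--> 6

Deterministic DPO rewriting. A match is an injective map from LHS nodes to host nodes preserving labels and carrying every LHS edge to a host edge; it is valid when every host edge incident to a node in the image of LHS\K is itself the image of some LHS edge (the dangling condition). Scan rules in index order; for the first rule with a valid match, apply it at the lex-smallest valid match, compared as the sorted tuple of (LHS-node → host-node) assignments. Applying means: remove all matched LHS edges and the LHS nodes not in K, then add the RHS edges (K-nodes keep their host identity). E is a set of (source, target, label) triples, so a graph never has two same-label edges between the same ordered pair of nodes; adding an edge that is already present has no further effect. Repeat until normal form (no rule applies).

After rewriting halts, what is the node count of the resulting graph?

start.  V:7 E:9  edges: 1-q->1 2-p->1 2-p->3 2-p->4 3-p->3 4-p->4 5-p->1 5-p->6 6-p->6
1. fire R1 via {0↦2, 1↦3}  →  V:6 E:7  edges: 1-q->1 2-p->1 2-p->4 4-p->4 5-p->1 5-p->6 6-p->6
2. fire R1 via {0↦2, 1↦4}  →  V:5 E:5  edges: 1-q->1 2-p->1 5-p->1 5-p->6 6-p->6
3. fire R1 via {0↦5, 1↦6}  →  V:4 E:3  edges: 1-q->1 2-p->1 5-p->1
4. fire R2 via {0↦1, 1↦2}  →  V:3 E:2  edges: 1-q->1 5-p->1
5. fire R2 via {0↦1, 1↦5}  →  V:2 E:1  edges: 1-q->1
halt: no rule applies after step 5
NF nodes: {0:A, 1:C}

Answer: 2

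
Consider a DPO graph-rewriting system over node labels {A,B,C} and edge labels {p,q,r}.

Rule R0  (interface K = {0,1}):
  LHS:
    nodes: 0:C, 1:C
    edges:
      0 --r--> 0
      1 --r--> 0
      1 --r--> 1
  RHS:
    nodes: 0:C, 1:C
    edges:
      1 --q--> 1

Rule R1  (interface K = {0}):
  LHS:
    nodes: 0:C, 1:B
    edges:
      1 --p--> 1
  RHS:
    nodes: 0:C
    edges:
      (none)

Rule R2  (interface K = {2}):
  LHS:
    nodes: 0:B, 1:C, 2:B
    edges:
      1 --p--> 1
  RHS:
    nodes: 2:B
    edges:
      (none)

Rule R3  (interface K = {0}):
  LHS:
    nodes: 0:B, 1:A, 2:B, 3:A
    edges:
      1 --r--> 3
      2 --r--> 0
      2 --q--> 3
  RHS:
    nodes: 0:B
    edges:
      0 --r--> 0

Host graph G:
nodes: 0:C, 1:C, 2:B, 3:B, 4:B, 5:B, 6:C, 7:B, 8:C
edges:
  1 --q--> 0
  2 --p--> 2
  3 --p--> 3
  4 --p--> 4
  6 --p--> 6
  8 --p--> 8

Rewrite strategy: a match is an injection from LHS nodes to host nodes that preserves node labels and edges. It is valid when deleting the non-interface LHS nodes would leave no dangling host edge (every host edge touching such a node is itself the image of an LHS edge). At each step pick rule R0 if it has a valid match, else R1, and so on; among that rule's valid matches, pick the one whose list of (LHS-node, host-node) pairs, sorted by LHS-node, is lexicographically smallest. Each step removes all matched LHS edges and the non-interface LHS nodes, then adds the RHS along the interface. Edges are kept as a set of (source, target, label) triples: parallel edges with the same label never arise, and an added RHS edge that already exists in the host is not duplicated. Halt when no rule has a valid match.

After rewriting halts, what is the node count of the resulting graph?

Answer: 4

Rewrite trace:
[0] host  ⇒  9 nodes, 6 edges  {1-q->0 2-p->2 3-p->3 4-p->4 6-p->6 8-p->8}
[1] R1 @ {0↦0, 1↦2}  ⇒  8 nodes, 5 edges  {1-q->0 3-p->3 4-p->4 6-p->6 8-p->8}
[2] R1 @ {0↦0, 1↦3}  ⇒  7 nodes, 4 edges  {1-q->0 4-p->4 6-p->6 8-p->8}
[3] R1 @ {0↦0, 1↦4}  ⇒  6 nodes, 3 edges  {1-q->0 6-p->6 8-p->8}
[4] R2 @ {0↦5, 1↦6, 2↦7}  ⇒  4 nodes, 2 edges  {1-q->0 8-p->8}
final graph: no rule applies after step 4
NF nodes: {0:C, 1:C, 7:B, 8:C}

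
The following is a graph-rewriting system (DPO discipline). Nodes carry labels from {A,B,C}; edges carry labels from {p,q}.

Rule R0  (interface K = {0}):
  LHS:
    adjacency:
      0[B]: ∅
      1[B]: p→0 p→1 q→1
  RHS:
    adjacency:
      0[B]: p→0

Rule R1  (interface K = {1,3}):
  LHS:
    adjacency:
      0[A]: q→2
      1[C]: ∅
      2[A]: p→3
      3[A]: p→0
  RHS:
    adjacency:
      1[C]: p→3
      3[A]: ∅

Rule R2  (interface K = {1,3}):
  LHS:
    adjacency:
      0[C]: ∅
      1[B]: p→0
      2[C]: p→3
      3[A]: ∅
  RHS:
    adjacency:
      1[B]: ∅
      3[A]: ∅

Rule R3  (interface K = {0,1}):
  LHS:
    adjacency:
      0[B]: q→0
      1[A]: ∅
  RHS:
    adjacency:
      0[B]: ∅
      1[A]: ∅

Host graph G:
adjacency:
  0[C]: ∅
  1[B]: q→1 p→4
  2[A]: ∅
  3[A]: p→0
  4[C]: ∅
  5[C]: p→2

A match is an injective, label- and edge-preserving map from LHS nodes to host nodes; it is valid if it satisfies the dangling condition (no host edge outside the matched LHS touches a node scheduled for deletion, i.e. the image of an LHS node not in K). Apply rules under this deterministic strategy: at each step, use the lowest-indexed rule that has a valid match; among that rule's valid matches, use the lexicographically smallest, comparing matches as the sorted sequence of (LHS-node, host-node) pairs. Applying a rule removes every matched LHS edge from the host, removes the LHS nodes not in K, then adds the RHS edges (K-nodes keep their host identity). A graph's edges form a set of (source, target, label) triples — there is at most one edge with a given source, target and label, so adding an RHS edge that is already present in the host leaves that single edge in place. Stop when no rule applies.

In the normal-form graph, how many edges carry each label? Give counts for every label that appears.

[0] host  ⇒  6 nodes, 4 edges  {1-q->1 1-p->4 3-p->0 5-p->2}
[1] R2 @ {0↦4, 1↦1, 2↦5, 3↦2}  ⇒  4 nodes, 2 edges  {1-q->1 3-p->0}
[2] R3 @ {0↦1, 1↦2}  ⇒  4 nodes, 1 edges  {3-p->0}
final graph: no rule applies after step 2
NF edges: [(3, 0, 'p')]

Answer: p:1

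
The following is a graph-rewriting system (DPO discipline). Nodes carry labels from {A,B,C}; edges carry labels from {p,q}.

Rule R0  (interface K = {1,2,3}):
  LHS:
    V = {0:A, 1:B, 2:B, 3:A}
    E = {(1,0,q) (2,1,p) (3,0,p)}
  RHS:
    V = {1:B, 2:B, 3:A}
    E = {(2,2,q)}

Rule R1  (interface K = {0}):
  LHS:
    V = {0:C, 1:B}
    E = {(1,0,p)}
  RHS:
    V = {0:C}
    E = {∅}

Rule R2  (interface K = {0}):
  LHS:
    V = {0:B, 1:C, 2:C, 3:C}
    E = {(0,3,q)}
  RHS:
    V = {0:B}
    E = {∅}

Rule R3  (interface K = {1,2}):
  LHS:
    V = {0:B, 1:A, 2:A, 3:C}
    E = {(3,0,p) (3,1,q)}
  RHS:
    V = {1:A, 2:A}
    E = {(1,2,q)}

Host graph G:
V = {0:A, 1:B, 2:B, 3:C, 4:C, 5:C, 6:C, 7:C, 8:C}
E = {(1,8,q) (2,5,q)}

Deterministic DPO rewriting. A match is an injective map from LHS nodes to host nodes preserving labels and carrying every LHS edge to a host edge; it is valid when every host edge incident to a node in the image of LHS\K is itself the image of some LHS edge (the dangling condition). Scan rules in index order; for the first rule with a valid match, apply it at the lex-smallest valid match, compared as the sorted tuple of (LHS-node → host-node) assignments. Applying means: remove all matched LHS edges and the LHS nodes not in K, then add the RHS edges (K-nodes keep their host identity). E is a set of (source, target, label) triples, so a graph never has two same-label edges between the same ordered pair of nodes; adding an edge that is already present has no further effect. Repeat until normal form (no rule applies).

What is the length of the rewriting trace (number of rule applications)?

start.  V:9 E:2  edges: 1-q->8 2-q->5
1. fire R2 via {0↦1, 1↦3, 2↦4, 3↦8}  →  V:6 E:1  edges: 2-q->5
2. fire R2 via {0↦2, 1↦6, 2↦7, 3↦5}  →  V:3 E:0  edges: ∅
final graph: no rule applies after step 2

Answer: 2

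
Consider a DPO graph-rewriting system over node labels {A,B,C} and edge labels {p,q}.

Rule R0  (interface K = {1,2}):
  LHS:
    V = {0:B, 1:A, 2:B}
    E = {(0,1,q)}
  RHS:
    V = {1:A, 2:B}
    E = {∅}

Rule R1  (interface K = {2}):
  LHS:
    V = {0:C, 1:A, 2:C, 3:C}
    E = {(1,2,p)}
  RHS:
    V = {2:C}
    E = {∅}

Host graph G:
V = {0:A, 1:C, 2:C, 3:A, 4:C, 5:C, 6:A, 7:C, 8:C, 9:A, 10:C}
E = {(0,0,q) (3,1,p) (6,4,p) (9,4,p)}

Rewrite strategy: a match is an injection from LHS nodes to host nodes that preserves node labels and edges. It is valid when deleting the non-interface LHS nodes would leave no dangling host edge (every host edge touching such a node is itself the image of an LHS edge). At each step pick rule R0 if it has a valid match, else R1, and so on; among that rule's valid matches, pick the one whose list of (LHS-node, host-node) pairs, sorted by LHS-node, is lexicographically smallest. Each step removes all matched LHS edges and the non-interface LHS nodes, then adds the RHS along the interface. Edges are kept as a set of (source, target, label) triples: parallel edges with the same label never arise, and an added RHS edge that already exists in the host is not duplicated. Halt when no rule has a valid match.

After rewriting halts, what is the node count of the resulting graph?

initial: |V|=11 |E|=4  E = 0-q->0 3-p->1 6-p->4 9-p->4
step 1: apply R1 at {0↦2, 1↦3, 2↦1, 3↦5}  → |V|=8 |E|=3  E = 0-q->0 6-p->4 9-p->4
step 2: apply R1 at {0↦1, 1↦6, 2↦4, 3↦7}  → |V|=5 |E|=2  E = 0-q->0 9-p->4
step 3: apply R1 at {0↦8, 1↦9, 2↦4, 3↦10}  → |V|=2 |E|=1  E = 0-q->0
halt: no rule applies after step 3
NF nodes: {0:A, 4:C}

Answer: 2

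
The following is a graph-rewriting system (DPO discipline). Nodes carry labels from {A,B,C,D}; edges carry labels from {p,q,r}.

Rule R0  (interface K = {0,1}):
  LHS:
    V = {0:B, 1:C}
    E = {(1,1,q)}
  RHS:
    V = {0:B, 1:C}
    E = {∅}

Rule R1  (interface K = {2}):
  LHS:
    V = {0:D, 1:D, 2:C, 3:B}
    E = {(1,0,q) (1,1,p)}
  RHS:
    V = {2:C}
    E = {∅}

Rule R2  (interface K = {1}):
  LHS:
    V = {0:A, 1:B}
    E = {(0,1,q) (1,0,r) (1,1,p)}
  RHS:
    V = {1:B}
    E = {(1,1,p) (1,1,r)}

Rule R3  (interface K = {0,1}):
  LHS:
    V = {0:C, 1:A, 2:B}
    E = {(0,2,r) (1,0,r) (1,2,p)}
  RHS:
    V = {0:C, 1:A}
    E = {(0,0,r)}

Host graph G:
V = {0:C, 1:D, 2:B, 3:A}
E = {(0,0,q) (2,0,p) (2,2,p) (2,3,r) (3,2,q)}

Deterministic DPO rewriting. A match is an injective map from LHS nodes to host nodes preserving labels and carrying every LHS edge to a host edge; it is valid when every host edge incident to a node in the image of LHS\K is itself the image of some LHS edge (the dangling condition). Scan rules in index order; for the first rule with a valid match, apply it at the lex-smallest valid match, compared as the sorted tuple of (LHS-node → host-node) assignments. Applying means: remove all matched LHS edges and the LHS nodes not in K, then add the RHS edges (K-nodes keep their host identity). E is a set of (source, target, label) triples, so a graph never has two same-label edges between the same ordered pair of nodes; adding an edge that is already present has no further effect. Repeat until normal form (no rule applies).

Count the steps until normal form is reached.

Answer: 2

Steps:
start.  V:4 E:5  edges: 0-q->0 2-p->0 2-p->2 2-r->3 3-q->2
1. fire R0 via {0↦2, 1↦0}  →  V:4 E:4  edges: 2-p->0 2-p->2 2-r->3 3-q->2
2. fire R2 via {0↦3, 1↦2}  →  V:3 E:3  edges: 2-p->0 2-p->2 2-r->2
halt: no rule applies after step 2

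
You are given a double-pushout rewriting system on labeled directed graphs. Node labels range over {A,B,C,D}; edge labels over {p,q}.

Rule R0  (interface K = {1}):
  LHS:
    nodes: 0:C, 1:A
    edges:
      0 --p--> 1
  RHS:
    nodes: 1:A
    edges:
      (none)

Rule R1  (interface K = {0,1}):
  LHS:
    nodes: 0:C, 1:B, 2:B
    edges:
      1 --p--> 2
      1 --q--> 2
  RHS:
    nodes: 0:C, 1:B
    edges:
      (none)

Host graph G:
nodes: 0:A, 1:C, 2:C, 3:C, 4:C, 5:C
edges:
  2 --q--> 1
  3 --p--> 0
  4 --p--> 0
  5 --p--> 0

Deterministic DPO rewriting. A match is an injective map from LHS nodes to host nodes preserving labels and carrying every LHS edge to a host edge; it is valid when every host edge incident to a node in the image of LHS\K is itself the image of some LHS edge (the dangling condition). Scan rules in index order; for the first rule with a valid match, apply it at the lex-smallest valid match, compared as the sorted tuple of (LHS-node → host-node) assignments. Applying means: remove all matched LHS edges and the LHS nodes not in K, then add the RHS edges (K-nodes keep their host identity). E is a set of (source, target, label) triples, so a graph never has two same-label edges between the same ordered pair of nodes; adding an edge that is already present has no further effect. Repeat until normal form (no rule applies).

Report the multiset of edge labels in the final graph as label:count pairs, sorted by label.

Answer: q:1

Steps:
start.  V:6 E:4  edges: 2-q->1 3-p->0 4-p->0 5-p->0
1. fire R0 via {0↦3, 1↦0}  →  V:5 E:3  edges: 2-q->1 4-p->0 5-p->0
2. fire R0 via {0↦4, 1↦0}  →  V:4 E:2  edges: 2-q->1 5-p->0
3. fire R0 via {0↦5, 1↦0}  →  V:3 E:1  edges: 2-q->1
halt: no rule applies after step 3
NF edges: [(2, 1, 'q')]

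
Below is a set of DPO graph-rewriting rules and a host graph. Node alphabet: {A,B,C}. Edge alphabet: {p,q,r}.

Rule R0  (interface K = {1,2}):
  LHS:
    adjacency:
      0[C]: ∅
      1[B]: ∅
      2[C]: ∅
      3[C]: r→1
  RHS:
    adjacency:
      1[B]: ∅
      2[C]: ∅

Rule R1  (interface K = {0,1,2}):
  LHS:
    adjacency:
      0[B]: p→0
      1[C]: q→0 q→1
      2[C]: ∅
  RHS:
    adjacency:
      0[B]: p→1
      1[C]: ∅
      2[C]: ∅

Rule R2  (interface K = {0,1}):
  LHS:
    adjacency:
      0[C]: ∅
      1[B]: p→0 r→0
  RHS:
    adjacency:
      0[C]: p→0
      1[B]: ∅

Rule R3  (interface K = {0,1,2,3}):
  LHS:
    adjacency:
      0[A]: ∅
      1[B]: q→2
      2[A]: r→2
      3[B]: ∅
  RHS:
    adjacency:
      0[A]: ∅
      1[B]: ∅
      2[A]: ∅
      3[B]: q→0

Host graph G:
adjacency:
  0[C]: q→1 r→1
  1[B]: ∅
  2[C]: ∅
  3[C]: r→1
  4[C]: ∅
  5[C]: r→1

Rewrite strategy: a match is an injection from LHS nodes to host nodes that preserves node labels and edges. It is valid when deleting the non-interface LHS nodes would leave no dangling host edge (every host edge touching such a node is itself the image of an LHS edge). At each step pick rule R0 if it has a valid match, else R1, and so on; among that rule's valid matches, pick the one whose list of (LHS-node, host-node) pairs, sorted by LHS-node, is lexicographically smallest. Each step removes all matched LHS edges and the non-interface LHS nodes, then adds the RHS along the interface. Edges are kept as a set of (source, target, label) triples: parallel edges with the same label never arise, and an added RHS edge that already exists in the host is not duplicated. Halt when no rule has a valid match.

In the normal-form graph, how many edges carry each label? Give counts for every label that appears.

Answer: q:1 r:1

Derivation:
start.  V:6 E:4  edges: 0-q->1 0-r->1 3-r->1 5-r->1
1. fire R0 via {0↦2, 1↦1, 2↦0, 3↦3}  →  V:4 E:3  edges: 0-q->1 0-r->1 5-r->1
2. fire R0 via {0↦4, 1↦1, 2↦0, 3↦5}  →  V:2 E:2  edges: 0-q->1 0-r->1
normal form: no rule applies after step 2
NF edges: [(0, 1, 'q'), (0, 1, 'r')]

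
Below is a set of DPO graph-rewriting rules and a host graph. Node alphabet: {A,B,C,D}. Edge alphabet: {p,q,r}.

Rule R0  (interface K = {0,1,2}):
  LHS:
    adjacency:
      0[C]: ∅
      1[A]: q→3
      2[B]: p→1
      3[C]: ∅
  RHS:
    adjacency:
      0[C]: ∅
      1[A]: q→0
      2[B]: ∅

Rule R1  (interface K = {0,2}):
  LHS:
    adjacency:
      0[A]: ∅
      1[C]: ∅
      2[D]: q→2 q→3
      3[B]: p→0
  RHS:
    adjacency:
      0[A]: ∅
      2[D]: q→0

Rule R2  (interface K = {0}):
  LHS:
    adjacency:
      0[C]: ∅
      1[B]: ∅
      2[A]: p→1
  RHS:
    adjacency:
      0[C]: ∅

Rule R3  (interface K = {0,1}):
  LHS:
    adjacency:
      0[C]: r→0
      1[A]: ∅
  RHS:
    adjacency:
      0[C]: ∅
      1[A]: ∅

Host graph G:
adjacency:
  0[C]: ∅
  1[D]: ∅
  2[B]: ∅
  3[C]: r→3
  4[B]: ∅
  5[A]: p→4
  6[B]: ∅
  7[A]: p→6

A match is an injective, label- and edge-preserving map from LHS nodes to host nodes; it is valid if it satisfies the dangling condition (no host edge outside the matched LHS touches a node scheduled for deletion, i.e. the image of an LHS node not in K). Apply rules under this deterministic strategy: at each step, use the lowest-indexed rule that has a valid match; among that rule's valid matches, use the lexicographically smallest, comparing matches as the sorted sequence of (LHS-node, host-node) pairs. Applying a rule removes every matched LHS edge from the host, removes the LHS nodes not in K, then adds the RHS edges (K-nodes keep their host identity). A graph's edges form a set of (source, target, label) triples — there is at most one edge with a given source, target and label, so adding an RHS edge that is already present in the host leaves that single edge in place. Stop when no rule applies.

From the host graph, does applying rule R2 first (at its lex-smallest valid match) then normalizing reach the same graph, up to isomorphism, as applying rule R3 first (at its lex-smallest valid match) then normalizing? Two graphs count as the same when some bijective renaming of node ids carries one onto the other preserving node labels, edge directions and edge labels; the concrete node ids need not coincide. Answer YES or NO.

branch R2-first: apply at {0↦0, 1↦4, 2↦5} → |E|=2, then 1 more step(s) → NF |V|=4 |E|=1 V={0:C, 1:D, 2:B, 3:C} E=3-r->3
branch R3-first: apply at {0↦3, 1↦5} → |E|=2, then 2 more step(s) → NF |V|=4 |E|=0 V={0:C, 1:D, 2:B, 3:C} E=∅
graphs not isomorphic

Answer: NO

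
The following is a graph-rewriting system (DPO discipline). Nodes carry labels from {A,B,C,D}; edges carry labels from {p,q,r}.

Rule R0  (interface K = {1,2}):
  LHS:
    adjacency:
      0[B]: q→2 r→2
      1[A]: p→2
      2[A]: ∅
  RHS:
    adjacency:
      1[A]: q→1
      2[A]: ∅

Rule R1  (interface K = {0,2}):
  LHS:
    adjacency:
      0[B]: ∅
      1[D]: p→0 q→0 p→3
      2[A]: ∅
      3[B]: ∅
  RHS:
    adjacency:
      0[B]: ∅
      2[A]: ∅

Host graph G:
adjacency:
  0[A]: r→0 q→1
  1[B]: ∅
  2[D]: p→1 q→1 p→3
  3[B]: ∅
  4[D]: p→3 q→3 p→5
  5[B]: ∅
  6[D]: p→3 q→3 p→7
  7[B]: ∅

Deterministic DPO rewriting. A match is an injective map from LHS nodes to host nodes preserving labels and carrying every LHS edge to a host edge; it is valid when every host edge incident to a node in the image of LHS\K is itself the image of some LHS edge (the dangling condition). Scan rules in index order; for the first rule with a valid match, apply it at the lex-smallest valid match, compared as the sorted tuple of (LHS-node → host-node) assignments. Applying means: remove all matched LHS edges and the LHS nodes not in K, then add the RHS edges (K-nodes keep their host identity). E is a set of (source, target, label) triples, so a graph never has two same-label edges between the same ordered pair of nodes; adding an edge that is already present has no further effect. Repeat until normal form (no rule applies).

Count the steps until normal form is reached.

initial: |V|=8 |E|=11  E = 0-r->0 0-q->1 2-p->1 2-q->1 2-p->3 4-p->3 4-q->3 4-p->5 6-p->3 6-q->3 6-p->7
step 1: apply R1 at {0↦3, 1↦4, 2↦0, 3↦5}  → |V|=6 |E|=8  E = 0-r->0 0-q->1 2-p->1 2-q->1 2-p->3 6-p->3 6-q->3 6-p->7
step 2: apply R1 at {0↦3, 1↦6, 2↦0, 3↦7}  → |V|=4 |E|=5  E = 0-r->0 0-q->1 2-p->1 2-q->1 2-p->3
step 3: apply R1 at {0↦1, 1↦2, 2↦0, 3↦3}  → |V|=2 |E|=2  E = 0-r->0 0-q->1
final graph: no rule applies after step 3

Answer: 3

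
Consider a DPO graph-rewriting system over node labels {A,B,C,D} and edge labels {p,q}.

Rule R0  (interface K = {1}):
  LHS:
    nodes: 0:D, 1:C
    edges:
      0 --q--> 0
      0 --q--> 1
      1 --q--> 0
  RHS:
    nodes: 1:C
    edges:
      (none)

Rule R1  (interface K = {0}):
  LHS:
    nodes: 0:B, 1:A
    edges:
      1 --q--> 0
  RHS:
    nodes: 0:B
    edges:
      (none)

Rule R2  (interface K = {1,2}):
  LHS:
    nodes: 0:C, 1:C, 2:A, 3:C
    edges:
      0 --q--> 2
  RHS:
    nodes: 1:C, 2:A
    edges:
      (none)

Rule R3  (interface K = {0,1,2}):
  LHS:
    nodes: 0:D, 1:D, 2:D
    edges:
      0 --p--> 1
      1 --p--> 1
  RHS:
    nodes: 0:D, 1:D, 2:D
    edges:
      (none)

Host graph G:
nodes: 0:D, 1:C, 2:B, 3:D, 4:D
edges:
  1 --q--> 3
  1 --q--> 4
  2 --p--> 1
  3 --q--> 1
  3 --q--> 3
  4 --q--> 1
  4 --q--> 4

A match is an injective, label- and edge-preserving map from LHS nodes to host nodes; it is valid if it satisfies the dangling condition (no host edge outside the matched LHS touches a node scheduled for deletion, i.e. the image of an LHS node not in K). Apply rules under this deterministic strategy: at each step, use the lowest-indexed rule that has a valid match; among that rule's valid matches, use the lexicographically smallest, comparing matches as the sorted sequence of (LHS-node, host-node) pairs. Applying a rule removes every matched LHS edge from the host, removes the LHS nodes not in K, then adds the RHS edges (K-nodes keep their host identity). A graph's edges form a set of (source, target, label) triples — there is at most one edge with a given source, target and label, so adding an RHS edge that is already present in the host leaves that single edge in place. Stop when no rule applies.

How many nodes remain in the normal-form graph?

[0] host  ⇒  5 nodes, 7 edges  {1-q->3 1-q->4 2-p->1 3-q->1 3-q->3 4-q->1 4-q->4}
[1] R0 @ {0↦3, 1↦1}  ⇒  4 nodes, 4 edges  {1-q->4 2-p->1 4-q->1 4-q->4}
[2] R0 @ {0↦4, 1↦1}  ⇒  3 nodes, 1 edges  {2-p->1}
halt: no rule applies after step 2
NF nodes: {0:D, 1:C, 2:B}

Answer: 3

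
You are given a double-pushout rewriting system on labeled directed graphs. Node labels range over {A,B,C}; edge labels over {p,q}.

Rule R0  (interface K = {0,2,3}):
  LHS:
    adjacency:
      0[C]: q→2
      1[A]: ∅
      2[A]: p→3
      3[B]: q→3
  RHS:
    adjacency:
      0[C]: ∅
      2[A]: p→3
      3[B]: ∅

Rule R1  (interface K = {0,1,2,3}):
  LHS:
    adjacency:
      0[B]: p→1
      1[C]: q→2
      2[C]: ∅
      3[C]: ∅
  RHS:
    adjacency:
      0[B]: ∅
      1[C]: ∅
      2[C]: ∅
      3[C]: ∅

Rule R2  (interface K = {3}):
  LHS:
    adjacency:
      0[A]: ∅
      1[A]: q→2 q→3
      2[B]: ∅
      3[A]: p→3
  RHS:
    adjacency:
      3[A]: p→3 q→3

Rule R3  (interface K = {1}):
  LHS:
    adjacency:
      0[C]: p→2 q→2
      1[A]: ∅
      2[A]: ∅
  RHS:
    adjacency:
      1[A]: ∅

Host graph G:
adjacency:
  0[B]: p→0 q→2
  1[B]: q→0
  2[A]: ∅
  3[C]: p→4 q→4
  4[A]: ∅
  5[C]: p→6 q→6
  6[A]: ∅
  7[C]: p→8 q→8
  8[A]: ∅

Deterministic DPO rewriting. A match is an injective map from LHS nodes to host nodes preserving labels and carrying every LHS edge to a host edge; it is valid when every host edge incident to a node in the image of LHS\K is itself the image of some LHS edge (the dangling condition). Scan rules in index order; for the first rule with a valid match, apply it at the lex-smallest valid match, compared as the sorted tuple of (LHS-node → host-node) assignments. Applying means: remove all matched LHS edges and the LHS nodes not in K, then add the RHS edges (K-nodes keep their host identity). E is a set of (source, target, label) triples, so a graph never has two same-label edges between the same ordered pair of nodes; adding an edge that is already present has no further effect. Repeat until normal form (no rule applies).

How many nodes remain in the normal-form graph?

initial: |V|=9 |E|=9  E = 0-p->0 0-q->2 1-q->0 3-p->4 3-q->4 5-p->6 5-q->6 7-p->8 7-q->8
step 1: apply R3 at {0↦3, 1↦2, 2↦4}  → |V|=7 |E|=7  E = 0-p->0 0-q->2 1-q->0 5-p->6 5-q->6 7-p->8 7-q->8
step 2: apply R3 at {0↦5, 1↦2, 2↦6}  → |V|=5 |E|=5  E = 0-p->0 0-q->2 1-q->0 7-p->8 7-q->8
step 3: apply R3 at {0↦7, 1↦2, 2↦8}  → |V|=3 |E|=3  E = 0-p->0 0-q->2 1-q->0
halt: no rule applies after step 3
NF nodes: {0:B, 1:B, 2:A}

Answer: 3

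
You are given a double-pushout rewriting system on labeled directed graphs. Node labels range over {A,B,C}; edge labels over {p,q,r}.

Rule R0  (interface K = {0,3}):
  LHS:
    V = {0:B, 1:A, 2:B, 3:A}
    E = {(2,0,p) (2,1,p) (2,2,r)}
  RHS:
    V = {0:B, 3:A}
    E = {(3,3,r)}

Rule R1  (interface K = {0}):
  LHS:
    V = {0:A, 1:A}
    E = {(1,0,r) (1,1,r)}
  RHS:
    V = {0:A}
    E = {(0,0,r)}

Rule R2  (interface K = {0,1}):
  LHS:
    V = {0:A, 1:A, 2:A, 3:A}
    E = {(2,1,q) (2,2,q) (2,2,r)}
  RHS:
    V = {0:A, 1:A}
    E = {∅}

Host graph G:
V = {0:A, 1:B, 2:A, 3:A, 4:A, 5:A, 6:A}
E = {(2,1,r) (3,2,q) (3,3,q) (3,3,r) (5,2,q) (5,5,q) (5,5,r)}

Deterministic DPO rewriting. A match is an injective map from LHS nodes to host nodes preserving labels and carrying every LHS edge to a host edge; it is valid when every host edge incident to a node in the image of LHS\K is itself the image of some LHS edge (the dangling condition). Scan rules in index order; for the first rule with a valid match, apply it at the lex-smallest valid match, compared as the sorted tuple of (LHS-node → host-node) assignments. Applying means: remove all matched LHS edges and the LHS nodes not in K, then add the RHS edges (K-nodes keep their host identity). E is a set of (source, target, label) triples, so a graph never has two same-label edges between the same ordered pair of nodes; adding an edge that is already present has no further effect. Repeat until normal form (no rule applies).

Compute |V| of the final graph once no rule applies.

start.  V:7 E:7  edges: 2-r->1 3-q->2 3-q->3 3-r->3 5-q->2 5-q->5 5-r->5
1. fire R2 via {0↦0, 1↦2, 2↦3, 3↦4}  →  V:5 E:4  edges: 2-r->1 5-q->2 5-q->5 5-r->5
2. fire R2 via {0↦0, 1↦2, 2↦5, 3↦6}  →  V:3 E:1  edges: 2-r->1
halt: no rule applies after step 2
NF nodes: {0:A, 1:B, 2:A}

Answer: 3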